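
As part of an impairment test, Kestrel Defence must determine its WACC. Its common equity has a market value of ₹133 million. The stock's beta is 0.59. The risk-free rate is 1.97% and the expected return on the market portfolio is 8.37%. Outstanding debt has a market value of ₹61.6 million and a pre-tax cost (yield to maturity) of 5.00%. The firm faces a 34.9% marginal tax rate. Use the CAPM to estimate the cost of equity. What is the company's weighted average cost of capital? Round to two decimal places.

4.96%

Market risk premium = 8.37% − 1.97% = 6.4%.
Cost of equity via CAPM: Re = 1.97% + 0.59 × 6.4% = 5.7460%.
Total capital V = 133 + 61.6 = 194.6.
Equity: weight = 133/194.6 = 0.6835; cost = 5.746%.
Debt: weight = 61.6/194.6 = 0.3165; after-tax cost = 5% × (1 − 34.9%) = 3.2550%.
WACC = 0.6835 × 5.7460% + 0.3165 × 3.2550% = 4.9575%.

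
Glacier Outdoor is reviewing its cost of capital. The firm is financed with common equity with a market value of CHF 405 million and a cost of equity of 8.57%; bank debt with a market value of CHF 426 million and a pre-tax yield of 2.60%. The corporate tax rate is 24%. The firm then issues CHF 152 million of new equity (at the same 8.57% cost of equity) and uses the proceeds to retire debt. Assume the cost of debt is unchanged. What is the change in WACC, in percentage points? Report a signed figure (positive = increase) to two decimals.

Current WACC:
Total capital V = 405 + 426 = 831.
Equity: weight = 405/831 = 0.4874; cost = 8.57%.
Bank debt: weight = 426/831 = 0.5126; after-tax cost = 2.6% × (1 − 24%) = 1.9760%.
WACC = 0.4874 × 8.5700% + 0.5126 × 1.9760% = 5.1897%.
After the change:
Total capital V = 557 + 274 = 831.
Equity: weight = 557/831 = 0.6703; cost = 8.57%.
Bank debt: weight = 274/831 = 0.3297; after-tax cost = 2.6% × (1 − 24%) = 1.9760%.
WACC = 0.6703 × 8.5700% + 0.3297 × 1.9760% = 6.3958%.
Change in WACC = 6.3958% − 5.1897% = 1.2061 pp.

+1.21 pp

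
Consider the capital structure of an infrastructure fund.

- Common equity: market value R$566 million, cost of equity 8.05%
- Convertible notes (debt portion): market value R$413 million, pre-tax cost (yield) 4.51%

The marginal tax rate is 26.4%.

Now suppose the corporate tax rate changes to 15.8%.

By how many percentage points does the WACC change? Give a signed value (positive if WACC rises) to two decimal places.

Current WACC:
Total capital V = 566 + 413 = 979.
Equity: weight = 566/979 = 0.5781; cost = 8.05%.
Convertible notes (debt portion): weight = 413/979 = 0.4219; after-tax cost = 4.51% × (1 − 26.4%) = 3.3194%.
WACC = 0.5781 × 8.0500% + 0.4219 × 3.3194% = 6.0543%.
After the change:
Total capital V = 566 + 413 = 979.
Equity: weight = 566/979 = 0.5781; cost = 8.05%.
Convertible notes (debt portion): weight = 413/979 = 0.4219; after-tax cost = 4.51% × (1 − 15.8%) = 3.7974%.
WACC = 0.5781 × 8.0500% + 0.4219 × 3.7974% = 6.2560%.
Change in WACC = 6.2560% − 6.0543% = 0.2017 pp.

+0.20 pp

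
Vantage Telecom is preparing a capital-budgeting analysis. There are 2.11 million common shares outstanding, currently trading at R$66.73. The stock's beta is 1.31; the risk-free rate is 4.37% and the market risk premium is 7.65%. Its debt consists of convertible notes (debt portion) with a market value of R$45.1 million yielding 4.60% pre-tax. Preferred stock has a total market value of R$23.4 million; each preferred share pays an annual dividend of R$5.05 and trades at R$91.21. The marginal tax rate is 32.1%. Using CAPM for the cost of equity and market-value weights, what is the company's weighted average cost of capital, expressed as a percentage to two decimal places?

Cost of equity via CAPM: Re = 4.37% + 1.31 × 7.65% = 14.3915%.
Cost of preferred: Rp = 5.05 / 91.21 = 5.5367%.
Market value of equity E = 66.73 × 2.11m = 140.8003m.
Total capital V = 140.8003 + 23.4 + 45.1 = 209.3003.
Equity: weight = 140.8003/209.3003 = 0.6727; cost = 14.3915%.
Preferred: weight = 23.4/209.3003 = 0.1118; cost = 5.5367%.
Convertible notes (debt portion): weight = 45.1/209.3003 = 0.2155; after-tax cost = 4.6% × (1 − 32.1%) = 3.1234%.
WACC = 0.6727 × 14.3915% + 0.1118 × 5.5367% + 0.2155 × 3.1234% = 10.9735%.

10.97%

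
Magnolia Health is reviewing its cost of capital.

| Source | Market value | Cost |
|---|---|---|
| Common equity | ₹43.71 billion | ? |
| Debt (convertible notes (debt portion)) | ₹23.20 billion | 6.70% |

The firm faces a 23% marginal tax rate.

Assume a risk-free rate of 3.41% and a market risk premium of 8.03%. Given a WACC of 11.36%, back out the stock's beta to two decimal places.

1.40

Total capital V = 43.71 + 23.2 = 66.91.
Equity weight = 43.71/66.91 = 0.6533.
Convertible notes (debt portion) weight = 23.2/66.91 = 0.3467.
Debt contribution = 0.3467 × 6.7% × (1 − 23%) = 1.7888%.
Required equity contribution = 11.36% − 1.7888% = 9.5712%  ⇒  Re = 14.6513%.
CAPM: 14.6513% = 3.41% + β × 8.03%  ⇒  β = 1.3999.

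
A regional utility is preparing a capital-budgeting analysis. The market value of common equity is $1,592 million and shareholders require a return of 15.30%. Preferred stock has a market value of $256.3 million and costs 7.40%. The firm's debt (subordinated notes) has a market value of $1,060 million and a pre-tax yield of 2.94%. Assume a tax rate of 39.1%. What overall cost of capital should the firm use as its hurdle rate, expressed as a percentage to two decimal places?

9.68%

Total capital V = 1592 + 256.3 + 1060 = 2908.3.
Equity: weight = 1592/2908.3 = 0.5474; cost = 15.3%.
Preferred: weight = 256.3/2908.3 = 0.0881; cost = 7.4%.
Subordinated notes: weight = 1060/2908.3 = 0.3645; after-tax cost = 2.94% × (1 − 39.1%) = 1.7905%.
WACC = 0.5474 × 15.3000% + 0.0881 × 7.4000% + 0.3645 × 1.7905% = 9.6799%.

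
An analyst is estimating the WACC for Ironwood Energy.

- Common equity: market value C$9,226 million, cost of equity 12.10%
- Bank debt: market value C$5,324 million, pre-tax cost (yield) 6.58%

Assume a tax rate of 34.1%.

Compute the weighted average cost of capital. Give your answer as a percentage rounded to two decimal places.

Total capital V = 9226 + 5324 = 14550.
Equity: weight = 9226/14550 = 0.6341; cost = 12.1%.
Bank debt: weight = 5324/14550 = 0.3659; after-tax cost = 6.58% × (1 − 34.1%) = 4.3362%.
WACC = 0.6341 × 12.1000% + 0.3659 × 4.3362% = 9.2592%.

9.26%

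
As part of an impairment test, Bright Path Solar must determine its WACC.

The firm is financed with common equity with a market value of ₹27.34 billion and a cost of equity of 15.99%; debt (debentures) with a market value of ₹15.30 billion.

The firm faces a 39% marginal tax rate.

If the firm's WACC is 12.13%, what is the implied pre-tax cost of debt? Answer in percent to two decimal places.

8.58%

Total capital V = 27.34 + 15.3 = 42.64.
Equity weight = 27.34/42.64 = 0.6412.
Debentures weight = 15.3/42.64 = 0.3588.
Equity contribution = 0.6412 × 15.99% = 10.2525%.
Remaining for debt = 12.13% − 10.2525% = 1.8775%.
Rd × (1 − 39%) × 0.3588 = 1.8775%  ⇒  Rd = 8.5778%.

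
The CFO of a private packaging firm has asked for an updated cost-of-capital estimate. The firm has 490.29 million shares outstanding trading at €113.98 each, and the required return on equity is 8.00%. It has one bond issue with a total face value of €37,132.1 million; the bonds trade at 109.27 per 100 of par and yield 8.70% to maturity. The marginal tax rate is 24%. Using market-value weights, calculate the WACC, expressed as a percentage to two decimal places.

7.42%

Market value of equity E = 113.98 × 490.29m = 55883.2542m. Market value of debt D = 37132.1m × 109.27/100 = 40574.24567m.
Total capital V = 55883.2542 + 40574.24567 = 96457.49987.
Equity: weight = 55883.2542/96457.49987 = 0.5794; cost = 8%.
Bonds outstanding: weight = 40574.24567/96457.49987 = 0.4206; after-tax cost = 8.7% × (1 − 24%) = 6.6120%.
WACC = 0.5794 × 8.0000% + 0.4206 × 6.6120% = 7.4161%.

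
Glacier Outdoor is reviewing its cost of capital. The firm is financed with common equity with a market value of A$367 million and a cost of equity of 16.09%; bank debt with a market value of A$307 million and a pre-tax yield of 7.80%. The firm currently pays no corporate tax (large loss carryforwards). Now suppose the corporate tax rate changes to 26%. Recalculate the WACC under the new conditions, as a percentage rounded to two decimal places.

After the change:
Total capital V = 367 + 307 = 674.
Equity: weight = 367/674 = 0.5445; cost = 16.09%.
Bank debt: weight = 307/674 = 0.4555; after-tax cost = 7.8% × (1 − 26%) = 5.7720%.
WACC = 0.5445 × 16.0900% + 0.4555 × 5.7720% = 11.3903%.

11.39%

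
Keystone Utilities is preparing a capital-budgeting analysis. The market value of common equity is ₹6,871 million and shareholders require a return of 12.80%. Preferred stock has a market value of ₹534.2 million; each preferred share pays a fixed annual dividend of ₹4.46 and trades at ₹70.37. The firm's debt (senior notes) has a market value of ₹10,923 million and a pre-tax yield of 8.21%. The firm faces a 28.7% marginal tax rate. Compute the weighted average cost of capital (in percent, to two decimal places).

Cost of preferred: Rp = 4.46 / 70.37 = 6.3379%.
Total capital V = 6871 + 534.2 + 10923 = 18328.2.
Equity: weight = 6871/18328.2 = 0.3749; cost = 12.8%.
Preferred: weight = 534.2/18328.2 = 0.0291; cost = 6.3379%.
Senior notes: weight = 10923/18328.2 = 0.5960; after-tax cost = 8.21% × (1 − 28.7%) = 5.8537%.
WACC = 0.3749 × 12.8000% + 0.0291 × 6.3379% + 0.5960 × 5.8537% = 8.4719%.

8.47%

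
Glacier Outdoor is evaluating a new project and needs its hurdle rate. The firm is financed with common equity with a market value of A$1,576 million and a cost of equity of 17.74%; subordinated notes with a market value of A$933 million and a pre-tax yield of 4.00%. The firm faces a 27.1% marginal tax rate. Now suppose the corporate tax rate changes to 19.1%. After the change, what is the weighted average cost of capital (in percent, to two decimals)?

After the change:
Total capital V = 1576 + 933 = 2509.
Equity: weight = 1576/2509 = 0.6281; cost = 17.74%.
Subordinated notes: weight = 933/2509 = 0.3719; after-tax cost = 4% × (1 − 19.1%) = 3.2360%.
WACC = 0.6281 × 17.7400% + 0.3719 × 3.2360% = 12.3465%.

12.35%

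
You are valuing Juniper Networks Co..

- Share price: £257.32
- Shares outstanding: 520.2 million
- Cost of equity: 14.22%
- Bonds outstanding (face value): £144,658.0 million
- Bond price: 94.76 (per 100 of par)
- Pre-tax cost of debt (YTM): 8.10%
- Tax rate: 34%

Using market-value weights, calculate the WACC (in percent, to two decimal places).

9.73%

Market value of equity E = 257.32 × 520.2m = 133857.864m. Market value of debt D = 144658m × 94.76/100 = 137077.9208m.
Total capital V = 133857.864 + 137077.9208 = 270935.7848.
Equity: weight = 133857.864/270935.7848 = 0.4941; cost = 14.22%.
Bonds outstanding: weight = 137077.9208/270935.7848 = 0.5059; after-tax cost = 8.1% × (1 − 34%) = 5.3460%.
WACC = 0.4941 × 14.2200% + 0.5059 × 5.3460% = 9.7303%.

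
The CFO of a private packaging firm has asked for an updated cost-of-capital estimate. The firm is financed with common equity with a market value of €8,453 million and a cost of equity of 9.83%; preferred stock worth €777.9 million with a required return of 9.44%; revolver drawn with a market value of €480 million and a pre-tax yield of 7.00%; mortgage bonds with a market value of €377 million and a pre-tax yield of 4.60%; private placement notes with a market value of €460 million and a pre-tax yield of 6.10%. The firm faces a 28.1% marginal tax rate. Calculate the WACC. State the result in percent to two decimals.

9.11%

Total capital V = 8453 + 777.9 + 480 + 377 + 460 = 10547.9.
Equity: weight = 8453/10547.9 = 0.8014; cost = 9.83%.
Preferred: weight = 777.9/10547.9 = 0.0737; cost = 9.44%.
Revolver drawn: weight = 480/10547.9 = 0.0455; after-tax cost = 7% × (1 − 28.1%) = 5.0330%.
Mortgage bonds: weight = 377/10547.9 = 0.0357; after-tax cost = 4.6% × (1 − 28.1%) = 3.3074%.
Private placement notes: weight = 460/10547.9 = 0.0436; after-tax cost = 6.1% × (1 − 28.1%) = 4.3859%.
WACC = 0.8014 × 9.8300% + 0.0737 × 9.4400% + 0.0455 × 5.0330% + 0.0357 × 3.3074% + 0.0436 × 4.3859% = 9.1124%.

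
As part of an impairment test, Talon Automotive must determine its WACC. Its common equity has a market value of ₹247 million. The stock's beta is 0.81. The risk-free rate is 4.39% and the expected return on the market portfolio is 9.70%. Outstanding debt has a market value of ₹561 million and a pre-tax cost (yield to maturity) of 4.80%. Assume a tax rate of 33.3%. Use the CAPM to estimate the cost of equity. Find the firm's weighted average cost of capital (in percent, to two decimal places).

4.88%

Market risk premium = 9.7% − 4.39% = 5.31%.
Cost of equity via CAPM: Re = 4.39% + 0.81 × 5.31% = 8.6911%.
Total capital V = 247 + 561 = 808.
Equity: weight = 247/808 = 0.3057; cost = 8.6911%.
Debt: weight = 561/808 = 0.6943; after-tax cost = 4.8% × (1 − 33.3%) = 3.2016%.
WACC = 0.3057 × 8.6911% + 0.6943 × 3.2016% = 4.8797%.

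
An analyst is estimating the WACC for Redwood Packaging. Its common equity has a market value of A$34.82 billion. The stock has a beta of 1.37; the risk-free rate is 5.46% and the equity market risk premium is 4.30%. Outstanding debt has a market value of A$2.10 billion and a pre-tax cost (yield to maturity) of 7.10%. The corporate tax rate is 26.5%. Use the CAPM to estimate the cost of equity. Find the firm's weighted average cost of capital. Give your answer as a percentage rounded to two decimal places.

Cost of equity via CAPM: Re = 5.46% + 1.37 × 4.3% = 11.3510%.
Total capital V = 34.82 + 2.1 = 36.92.
Equity: weight = 34.82/36.92 = 0.9431; cost = 11.351%.
Debt: weight = 2.1/36.92 = 0.0569; after-tax cost = 7.1% × (1 − 26.5%) = 5.2185%.
WACC = 0.9431 × 11.3510% + 0.0569 × 5.2185% = 11.0022%.

11.00%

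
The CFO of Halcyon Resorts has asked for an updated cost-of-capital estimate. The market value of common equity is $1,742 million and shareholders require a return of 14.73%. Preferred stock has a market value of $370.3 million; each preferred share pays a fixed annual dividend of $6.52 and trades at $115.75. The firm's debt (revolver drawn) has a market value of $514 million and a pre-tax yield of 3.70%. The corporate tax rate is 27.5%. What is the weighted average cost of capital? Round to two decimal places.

11.09%

Cost of preferred: Rp = 6.52 / 115.75 = 5.6328%.
Total capital V = 1742 + 370.3 + 514 = 2626.3.
Equity: weight = 1742/2626.3 = 0.6633; cost = 14.73%.
Preferred: weight = 370.3/2626.3 = 0.1410; cost = 5.6328%.
Revolver drawn: weight = 514/2626.3 = 0.1957; after-tax cost = 3.7% × (1 − 27.5%) = 2.6825%.
WACC = 0.6633 × 14.7300% + 0.1410 × 5.6328% + 0.1957 × 2.6825% = 11.0895%.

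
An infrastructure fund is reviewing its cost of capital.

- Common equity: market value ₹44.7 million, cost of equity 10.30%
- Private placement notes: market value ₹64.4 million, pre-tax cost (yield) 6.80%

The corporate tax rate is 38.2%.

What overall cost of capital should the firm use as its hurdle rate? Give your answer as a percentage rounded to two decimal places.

6.70%

Total capital V = 44.7 + 64.4 = 109.1.
Equity: weight = 44.7/109.1 = 0.4097; cost = 10.3%.
Private placement notes: weight = 64.4/109.1 = 0.5903; after-tax cost = 6.8% × (1 − 38.2%) = 4.2024%.
WACC = 0.4097 × 10.3000% + 0.5903 × 4.2024% = 6.7007%.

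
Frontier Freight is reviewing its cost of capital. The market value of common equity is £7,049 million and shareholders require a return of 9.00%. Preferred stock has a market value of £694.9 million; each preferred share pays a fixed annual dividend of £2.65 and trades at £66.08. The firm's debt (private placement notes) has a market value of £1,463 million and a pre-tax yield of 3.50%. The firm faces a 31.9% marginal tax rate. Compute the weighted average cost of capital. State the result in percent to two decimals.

7.57%

Cost of preferred: Rp = 2.65 / 66.08 = 4.0103%.
Total capital V = 7049 + 694.9 + 1463 = 9206.9.
Equity: weight = 7049/9206.9 = 0.7656; cost = 9%.
Preferred: weight = 694.9/9206.9 = 0.0755; cost = 4.0103%.
Private placement notes: weight = 1463/9206.9 = 0.1589; after-tax cost = 3.5% × (1 − 31.9%) = 2.3835%.
WACC = 0.7656 × 9.0000% + 0.0755 × 4.0103% + 0.1589 × 2.3835% = 7.5720%.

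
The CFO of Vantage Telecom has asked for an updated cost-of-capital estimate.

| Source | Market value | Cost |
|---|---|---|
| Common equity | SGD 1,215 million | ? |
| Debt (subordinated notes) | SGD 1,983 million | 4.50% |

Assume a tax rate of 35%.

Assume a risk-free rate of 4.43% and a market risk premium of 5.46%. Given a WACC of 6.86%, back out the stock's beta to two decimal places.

Total capital V = 1215 + 1983 = 3198.
Equity weight = 1215/3198 = 0.3799.
Subordinated notes weight = 1983/3198 = 0.6201.
Debt contribution = 0.6201 × 4.5% × (1 − 35%) = 1.8137%.
Required equity contribution = 6.86% − 1.8137% = 5.0463%  ⇒  Re = 13.2823%.
CAPM: 13.2823% = 4.43% + β × 5.46%  ⇒  β = 1.6213.

1.62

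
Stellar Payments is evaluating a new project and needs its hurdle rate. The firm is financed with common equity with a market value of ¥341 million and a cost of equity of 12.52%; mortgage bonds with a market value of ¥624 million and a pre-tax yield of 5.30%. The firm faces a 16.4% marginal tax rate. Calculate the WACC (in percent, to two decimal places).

Total capital V = 341 + 624 = 965.
Equity: weight = 341/965 = 0.3534; cost = 12.52%.
Mortgage bonds: weight = 624/965 = 0.6466; after-tax cost = 5.3% × (1 − 16.4%) = 4.4308%.
WACC = 0.3534 × 12.5200% + 0.6466 × 4.4308% = 7.2893%.

7.29%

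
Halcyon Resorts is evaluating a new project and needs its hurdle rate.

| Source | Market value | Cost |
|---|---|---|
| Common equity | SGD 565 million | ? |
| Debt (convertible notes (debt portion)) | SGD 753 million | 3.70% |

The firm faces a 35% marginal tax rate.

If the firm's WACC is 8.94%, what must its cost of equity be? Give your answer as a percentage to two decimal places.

17.65%

Total capital V = 565 + 753 = 1318.
Equity weight = 565/1318 = 0.4287.
Convertible notes (debt portion) weight = 753/1318 = 0.5713.
Debt contribution = 0.5713 × 3.7% × (1 − 35%) = 1.3740%.
Required equity contribution = 8.94% − 1.3740% = 7.5660%.
Re = 7.5660% / 0.4287 = 17.6495%.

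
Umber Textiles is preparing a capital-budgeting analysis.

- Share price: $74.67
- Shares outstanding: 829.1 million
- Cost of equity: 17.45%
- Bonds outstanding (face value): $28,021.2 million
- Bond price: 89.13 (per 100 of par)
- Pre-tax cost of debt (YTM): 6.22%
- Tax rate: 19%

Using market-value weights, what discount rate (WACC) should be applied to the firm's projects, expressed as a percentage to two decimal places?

Market value of equity E = 74.67 × 829.1m = 61908.897m. Market value of debt D = 28021.2m × 89.13/100 = 24975.29556m.
Total capital V = 61908.897 + 24975.29556 = 86884.19256.
Equity: weight = 61908.897/86884.19256 = 0.7125; cost = 17.45%.
Bonds outstanding: weight = 24975.29556/86884.19256 = 0.2875; after-tax cost = 6.22% × (1 − 19%) = 5.0382%.
WACC = 0.7125 × 17.4500% + 0.2875 × 5.0382% = 13.8822%.

13.88%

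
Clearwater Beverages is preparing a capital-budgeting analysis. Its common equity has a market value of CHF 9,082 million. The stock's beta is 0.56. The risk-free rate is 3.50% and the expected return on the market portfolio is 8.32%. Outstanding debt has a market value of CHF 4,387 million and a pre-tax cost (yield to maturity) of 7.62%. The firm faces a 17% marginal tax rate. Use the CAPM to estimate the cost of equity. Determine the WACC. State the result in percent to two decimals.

6.24%

Market risk premium = 8.32% − 3.5% = 4.82%.
Cost of equity via CAPM: Re = 3.5% + 0.56 × 4.82% = 6.1992%.
Total capital V = 9082 + 4387 = 13469.
Equity: weight = 9082/13469 = 0.6743; cost = 6.1992%.
Debt: weight = 4387/13469 = 0.3257; after-tax cost = 7.62% × (1 − 17%) = 6.3246%.
WACC = 0.6743 × 6.1992% + 0.3257 × 6.3246% = 6.2400%.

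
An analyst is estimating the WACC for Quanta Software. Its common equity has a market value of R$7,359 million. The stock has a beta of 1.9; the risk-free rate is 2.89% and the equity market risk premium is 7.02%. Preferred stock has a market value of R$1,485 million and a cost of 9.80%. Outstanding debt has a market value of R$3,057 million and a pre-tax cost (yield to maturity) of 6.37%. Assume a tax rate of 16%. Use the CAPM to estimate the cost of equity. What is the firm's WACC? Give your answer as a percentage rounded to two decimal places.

Cost of equity via CAPM: Re = 2.89% + 1.9 × 7.02% = 16.2280%.
Total capital V = 7359 + 1485 + 3057 = 11901.
Equity: weight = 7359/11901 = 0.6184; cost = 16.228%.
Preferred: weight = 1485/11901 = 0.1248; cost = 9.8%.
Debt: weight = 3057/11901 = 0.2569; after-tax cost = 6.37% × (1 − 16%) = 5.3508%.
WACC = 0.6184 × 16.2280% + 0.1248 × 9.8000% + 0.2569 × 5.3508% = 12.6319%.

12.63%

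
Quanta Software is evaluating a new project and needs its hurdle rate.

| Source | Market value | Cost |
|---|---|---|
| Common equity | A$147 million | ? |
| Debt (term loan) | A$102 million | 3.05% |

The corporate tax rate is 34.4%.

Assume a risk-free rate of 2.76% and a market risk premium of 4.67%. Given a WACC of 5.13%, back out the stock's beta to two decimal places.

0.97

Total capital V = 147 + 102 = 249.
Equity weight = 147/249 = 0.5904.
Term loan weight = 102/249 = 0.4096.
Debt contribution = 0.4096 × 3.05% × (1 − 34.4%) = 0.8196%.
Required equity contribution = 5.13% − 0.8196% = 4.3104%  ⇒  Re = 7.3013%.
CAPM: 7.3013% = 2.76% + β × 4.67%  ⇒  β = 0.9724.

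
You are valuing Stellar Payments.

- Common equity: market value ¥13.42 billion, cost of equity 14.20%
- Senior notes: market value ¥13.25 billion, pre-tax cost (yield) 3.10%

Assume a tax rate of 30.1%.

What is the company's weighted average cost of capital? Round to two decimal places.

Total capital V = 13.42 + 13.25 = 26.67.
Equity: weight = 13.42/26.67 = 0.5032; cost = 14.2%.
Senior notes: weight = 13.25/26.67 = 0.4968; after-tax cost = 3.1% × (1 − 30.1%) = 2.1669%.
WACC = 0.5032 × 14.2000% + 0.4968 × 2.1669% = 8.2218%.

8.22%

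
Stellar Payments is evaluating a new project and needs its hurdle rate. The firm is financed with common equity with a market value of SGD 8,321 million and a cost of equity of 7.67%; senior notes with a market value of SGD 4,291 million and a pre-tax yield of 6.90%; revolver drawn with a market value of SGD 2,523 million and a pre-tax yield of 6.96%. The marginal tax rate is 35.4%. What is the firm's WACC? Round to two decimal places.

Total capital V = 8321 + 4291 + 2523 = 15135.
Equity: weight = 8321/15135 = 0.5498; cost = 7.67%.
Senior notes: weight = 4291/15135 = 0.2835; after-tax cost = 6.9% × (1 − 35.4%) = 4.4574%.
Revolver drawn: weight = 2523/15135 = 0.1667; after-tax cost = 6.96% × (1 − 35.4%) = 4.4962%.
WACC = 0.5498 × 7.6700% + 0.2835 × 4.4574% + 0.1667 × 4.4962% = 6.2301%.

6.23%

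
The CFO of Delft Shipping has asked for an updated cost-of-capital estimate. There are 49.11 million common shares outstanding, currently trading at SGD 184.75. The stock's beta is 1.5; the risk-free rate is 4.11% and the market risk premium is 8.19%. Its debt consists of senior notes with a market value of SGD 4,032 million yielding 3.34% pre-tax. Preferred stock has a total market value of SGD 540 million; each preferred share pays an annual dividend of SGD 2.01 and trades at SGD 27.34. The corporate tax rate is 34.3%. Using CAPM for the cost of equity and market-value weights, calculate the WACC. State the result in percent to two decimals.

11.84%

Cost of equity via CAPM: Re = 4.11% + 1.5 × 8.19% = 16.3950%.
Cost of preferred: Rp = 2.01 / 27.34 = 7.3519%.
Market value of equity E = 184.75 × 49.11m = 9073.0725m.
Total capital V = 9073.0725 + 540 + 4032 = 13645.0725.
Equity: weight = 9073.0725/13645.0725 = 0.6649; cost = 16.395%.
Preferred: weight = 540/13645.0725 = 0.0396; cost = 7.3519%.
Senior notes: weight = 4032/13645.0725 = 0.2955; after-tax cost = 3.34% × (1 − 34.3%) = 2.1944%.
WACC = 0.6649 × 16.3950% + 0.0396 × 7.3519% + 0.2955 × 2.1944% = 11.8410%.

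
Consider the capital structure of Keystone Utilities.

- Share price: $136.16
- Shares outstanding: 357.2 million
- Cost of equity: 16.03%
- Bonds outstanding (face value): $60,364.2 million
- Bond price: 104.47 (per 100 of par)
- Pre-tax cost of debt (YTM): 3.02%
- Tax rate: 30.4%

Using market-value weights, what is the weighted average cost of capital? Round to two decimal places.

8.17%

Market value of equity E = 136.16 × 357.2m = 48636.352m. Market value of debt D = 60364.2m × 104.47/100 = 63062.47974m.
Total capital V = 48636.352 + 63062.47974 = 111698.83174.
Equity: weight = 48636.352/111698.83174 = 0.4354; cost = 16.03%.
Bonds outstanding: weight = 63062.47974/111698.83174 = 0.5646; after-tax cost = 3.02% × (1 − 30.4%) = 2.1019%.
WACC = 0.4354 × 16.0300% + 0.5646 × 2.1019% = 8.1665%.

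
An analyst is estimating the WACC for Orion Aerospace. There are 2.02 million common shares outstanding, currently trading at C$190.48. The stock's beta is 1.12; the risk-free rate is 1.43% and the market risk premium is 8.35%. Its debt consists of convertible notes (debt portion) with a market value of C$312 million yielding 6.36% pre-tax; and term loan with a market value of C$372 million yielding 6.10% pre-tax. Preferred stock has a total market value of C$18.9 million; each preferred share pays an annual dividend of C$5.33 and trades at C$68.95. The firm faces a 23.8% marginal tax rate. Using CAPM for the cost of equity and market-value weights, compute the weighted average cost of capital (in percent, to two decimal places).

Cost of equity via CAPM: Re = 1.43% + 1.12 × 8.35% = 10.7820%.
Cost of preferred: Rp = 5.33 / 68.95 = 7.7302%.
Market value of equity E = 190.48 × 2.02m = 384.7696m.
Total capital V = 384.7696 + 18.9 + 312 + 372 = 1087.6696.
Equity: weight = 384.7696/1087.6696 = 0.3538; cost = 10.782%.
Preferred: weight = 18.9/1087.6696 = 0.0174; cost = 7.7302%.
Convertible notes (debt portion): weight = 312/1087.6696 = 0.2869; after-tax cost = 6.36% × (1 − 23.8%) = 4.8463%.
Term loan: weight = 372/1087.6696 = 0.3420; after-tax cost = 6.1% × (1 − 23.8%) = 4.6482%.
WACC = 0.3538 × 10.7820% + 0.0174 × 7.7302% + 0.2869 × 4.8463% + 0.3420 × 4.6482% = 6.9285%.

6.93%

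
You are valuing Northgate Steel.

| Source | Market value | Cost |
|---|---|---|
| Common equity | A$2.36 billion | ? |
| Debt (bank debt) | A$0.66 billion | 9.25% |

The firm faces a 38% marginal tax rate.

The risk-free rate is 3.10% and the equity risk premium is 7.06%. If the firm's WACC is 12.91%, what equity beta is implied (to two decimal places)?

1.67

Total capital V = 2.36 + 0.66 = 3.02.
Equity weight = 2.36/3.02 = 0.7815.
Bank debt weight = 0.66/3.02 = 0.2185.
Debt contribution = 0.2185 × 9.25% × (1 − 38%) = 1.2533%.
Required equity contribution = 12.91% − 1.2533% = 11.6567%  ⇒  Re = 14.9166%.
CAPM: 14.9166% = 3.1% + β × 7.06%  ⇒  β = 1.6737.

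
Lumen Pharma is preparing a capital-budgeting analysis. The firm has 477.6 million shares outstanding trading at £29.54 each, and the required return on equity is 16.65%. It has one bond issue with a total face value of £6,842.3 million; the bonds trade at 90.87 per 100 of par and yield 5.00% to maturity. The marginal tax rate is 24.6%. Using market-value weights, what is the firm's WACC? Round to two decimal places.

12.71%

Market value of equity E = 29.54 × 477.6m = 14108.304m. Market value of debt D = 6842.3m × 90.87/100 = 6217.59801m.
Total capital V = 14108.304 + 6217.59801 = 20325.90201.
Equity: weight = 14108.304/20325.90201 = 0.6941; cost = 16.65%.
Bonds outstanding: weight = 6217.59801/20325.90201 = 0.3059; after-tax cost = 5% × (1 − 24.6%) = 3.7700%.
WACC = 0.6941 × 16.6500% + 0.3059 × 3.7700% = 12.7101%.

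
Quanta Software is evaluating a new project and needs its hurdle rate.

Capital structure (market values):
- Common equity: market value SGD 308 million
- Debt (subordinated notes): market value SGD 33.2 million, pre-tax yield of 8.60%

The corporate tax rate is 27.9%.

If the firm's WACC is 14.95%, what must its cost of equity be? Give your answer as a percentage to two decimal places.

Total capital V = 308 + 33.2 = 341.2.
Equity weight = 308/341.2 = 0.9027.
Subordinated notes weight = 33.2/341.2 = 0.0973.
Debt contribution = 0.0973 × 8.6% × (1 − 27.9%) = 0.6033%.
Required equity contribution = 14.95% − 0.6033% = 14.3467%.
Re = 14.3467% / 0.9027 = 15.8931%.

15.89%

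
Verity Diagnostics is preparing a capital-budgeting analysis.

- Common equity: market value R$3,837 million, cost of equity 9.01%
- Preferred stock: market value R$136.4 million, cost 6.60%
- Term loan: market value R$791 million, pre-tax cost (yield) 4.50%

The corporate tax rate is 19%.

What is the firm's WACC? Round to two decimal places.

Total capital V = 3837 + 136.4 + 791 = 4764.4.
Equity: weight = 3837/4764.4 = 0.8053; cost = 9.01%.
Preferred: weight = 136.4/4764.4 = 0.0286; cost = 6.6%.
Term loan: weight = 791/4764.4 = 0.1660; after-tax cost = 4.5% × (1 − 19%) = 3.6450%.
WACC = 0.8053 × 9.0100% + 0.0286 × 6.6000% + 0.1660 × 3.6450% = 8.0503%.

8.05%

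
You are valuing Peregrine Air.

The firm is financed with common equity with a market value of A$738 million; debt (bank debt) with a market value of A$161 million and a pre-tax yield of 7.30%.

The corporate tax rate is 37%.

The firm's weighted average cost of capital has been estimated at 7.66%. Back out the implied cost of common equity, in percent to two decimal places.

8.33%

Total capital V = 738 + 161 = 899.
Equity weight = 738/899 = 0.8209.
Bank debt weight = 161/899 = 0.1791.
Debt contribution = 0.1791 × 7.3% × (1 − 37%) = 0.8236%.
Required equity contribution = 7.66% − 0.8236% = 6.8364%.
Re = 6.8364% / 0.8209 = 8.3278%.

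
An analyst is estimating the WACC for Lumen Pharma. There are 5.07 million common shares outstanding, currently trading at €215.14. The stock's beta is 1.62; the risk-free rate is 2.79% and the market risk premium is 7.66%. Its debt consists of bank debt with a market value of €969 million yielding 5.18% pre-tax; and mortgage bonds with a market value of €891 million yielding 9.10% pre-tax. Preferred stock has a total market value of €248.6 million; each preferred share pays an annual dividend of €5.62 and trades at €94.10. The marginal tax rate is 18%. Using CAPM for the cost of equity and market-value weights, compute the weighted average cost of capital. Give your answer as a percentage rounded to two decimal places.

Cost of equity via CAPM: Re = 2.79% + 1.62 × 7.66% = 15.1992%.
Cost of preferred: Rp = 5.62 / 94.1 = 5.9724%.
Market value of equity E = 215.14 × 5.07m = 1090.7598m.
Total capital V = 1090.7598 + 248.6 + 969 + 891 = 3199.3598.
Equity: weight = 1090.7598/3199.3598 = 0.3409; cost = 15.1992%.
Preferred: weight = 248.6/3199.3598 = 0.0777; cost = 5.9724%.
Bank debt: weight = 969/3199.3598 = 0.3029; after-tax cost = 5.18% × (1 − 18%) = 4.2476%.
Mortgage bonds: weight = 891/3199.3598 = 0.2785; after-tax cost = 9.1% × (1 − 18%) = 7.4620%.
WACC = 0.3409 × 15.1992% + 0.0777 × 5.9724% + 0.3029 × 4.2476% + 0.2785 × 7.4620% = 9.0105%.

9.01%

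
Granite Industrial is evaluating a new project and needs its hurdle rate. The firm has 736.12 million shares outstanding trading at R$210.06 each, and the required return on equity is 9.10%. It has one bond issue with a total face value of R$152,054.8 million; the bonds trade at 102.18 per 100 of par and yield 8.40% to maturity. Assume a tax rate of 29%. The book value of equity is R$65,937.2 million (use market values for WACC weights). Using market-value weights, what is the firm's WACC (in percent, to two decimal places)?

7.53%

Market value of equity E = 210.06 × 736.12m = 154629.3672m. Market value of debt D = 152054.8m × 102.18/100 = 155369.59464m.
Total capital V = 154629.3672 + 155369.59464 = 309998.96184.
Equity: weight = 154629.3672/309998.96184 = 0.4988; cost = 9.1%.
Bonds outstanding: weight = 155369.59464/309998.96184 = 0.5012; after-tax cost = 8.4% × (1 − 29%) = 5.9640%.
WACC = 0.4988 × 9.1000% + 0.5012 × 5.9640% = 7.5283%.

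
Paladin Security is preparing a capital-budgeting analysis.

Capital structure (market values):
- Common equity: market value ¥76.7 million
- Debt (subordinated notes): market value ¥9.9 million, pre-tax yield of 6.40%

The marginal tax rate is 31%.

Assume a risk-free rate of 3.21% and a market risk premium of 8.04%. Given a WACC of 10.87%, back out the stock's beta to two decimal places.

Total capital V = 76.7 + 9.9 = 86.6.
Equity weight = 76.7/86.6 = 0.8857.
Subordinated notes weight = 9.9/86.6 = 0.1143.
Debt contribution = 0.1143 × 6.4% × (1 − 31%) = 0.5048%.
Required equity contribution = 10.87% − 0.5048% = 10.3652%  ⇒  Re = 11.7030%.
CAPM: 11.7030% = 3.21% + β × 8.04%  ⇒  β = 1.0563.

1.06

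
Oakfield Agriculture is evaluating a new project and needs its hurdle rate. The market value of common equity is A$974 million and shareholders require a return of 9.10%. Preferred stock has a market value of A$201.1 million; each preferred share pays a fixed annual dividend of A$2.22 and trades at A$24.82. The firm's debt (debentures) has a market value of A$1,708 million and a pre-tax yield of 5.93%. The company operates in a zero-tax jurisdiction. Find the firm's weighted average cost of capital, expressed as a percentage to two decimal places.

7.21%

Cost of preferred: Rp = 2.22 / 24.82 = 8.9444%.
Total capital V = 974 + 201.1 + 1708 = 2883.1.
Equity: weight = 974/2883.1 = 0.3378; cost = 9.1%.
Preferred: weight = 201.1/2883.1 = 0.0698; cost = 8.9444%.
Debentures: weight = 1708/2883.1 = 0.5924; after-tax cost = 5.93% × (1 − 0%) = 5.9300%.
WACC = 0.3378 × 9.1000% + 0.0698 × 8.9444% + 0.5924 × 5.9300% = 7.2112%.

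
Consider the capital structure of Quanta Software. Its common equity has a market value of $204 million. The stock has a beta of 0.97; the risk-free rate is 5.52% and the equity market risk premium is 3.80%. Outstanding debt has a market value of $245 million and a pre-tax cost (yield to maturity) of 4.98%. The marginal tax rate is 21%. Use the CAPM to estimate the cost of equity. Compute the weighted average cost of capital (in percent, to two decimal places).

Cost of equity via CAPM: Re = 5.52% + 0.97 × 3.8% = 9.2060%.
Total capital V = 204 + 245 = 449.
Equity: weight = 204/449 = 0.4543; cost = 9.206%.
Debt: weight = 245/449 = 0.5457; after-tax cost = 4.98% × (1 − 21%) = 3.9342%.
WACC = 0.4543 × 9.2060% + 0.5457 × 3.9342% = 6.3294%.

6.33%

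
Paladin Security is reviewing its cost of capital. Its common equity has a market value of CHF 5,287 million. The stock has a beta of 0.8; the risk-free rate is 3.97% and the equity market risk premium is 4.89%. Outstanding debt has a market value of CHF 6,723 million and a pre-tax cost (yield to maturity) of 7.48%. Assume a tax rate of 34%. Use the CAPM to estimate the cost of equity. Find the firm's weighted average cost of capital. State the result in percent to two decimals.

Cost of equity via CAPM: Re = 3.97% + 0.8 × 4.89% = 7.8820%.
Total capital V = 5287 + 6723 = 12010.
Equity: weight = 5287/12010 = 0.4402; cost = 7.882%.
Debt: weight = 6723/12010 = 0.5598; after-tax cost = 7.48% × (1 − 34%) = 4.9368%.
WACC = 0.4402 × 7.8820% + 0.5598 × 4.9368% = 6.2333%.

6.23%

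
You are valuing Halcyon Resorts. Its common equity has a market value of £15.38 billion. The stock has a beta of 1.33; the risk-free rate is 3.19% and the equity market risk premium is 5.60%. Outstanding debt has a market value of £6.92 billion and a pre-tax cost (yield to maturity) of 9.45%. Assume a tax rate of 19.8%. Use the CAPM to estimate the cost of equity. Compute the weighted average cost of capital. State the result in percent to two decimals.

Cost of equity via CAPM: Re = 3.19% + 1.33 × 5.6% = 10.6380%.
Total capital V = 15.38 + 6.92 = 22.3.
Equity: weight = 15.38/22.3 = 0.6897; cost = 10.638%.
Debt: weight = 6.92/22.3 = 0.3103; after-tax cost = 9.45% × (1 − 19.8%) = 7.5789%.
WACC = 0.6897 × 10.6380% + 0.3103 × 7.5789% = 9.6887%.

9.69%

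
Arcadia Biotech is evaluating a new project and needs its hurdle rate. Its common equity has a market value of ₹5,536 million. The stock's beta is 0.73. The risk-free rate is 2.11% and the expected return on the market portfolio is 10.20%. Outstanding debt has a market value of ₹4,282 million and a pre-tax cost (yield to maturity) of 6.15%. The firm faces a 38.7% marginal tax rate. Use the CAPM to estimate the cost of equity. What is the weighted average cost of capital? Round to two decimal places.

6.16%

Market risk premium = 10.2% − 2.11% = 8.09%.
Cost of equity via CAPM: Re = 2.11% + 0.73 × 8.09% = 8.0157%.
Total capital V = 5536 + 4282 = 9818.
Equity: weight = 5536/9818 = 0.5639; cost = 8.0157%.
Debt: weight = 4282/9818 = 0.4361; after-tax cost = 6.15% × (1 − 38.7%) = 3.7700%.
WACC = 0.5639 × 8.0157% + 0.4361 × 3.7700% = 6.1640%.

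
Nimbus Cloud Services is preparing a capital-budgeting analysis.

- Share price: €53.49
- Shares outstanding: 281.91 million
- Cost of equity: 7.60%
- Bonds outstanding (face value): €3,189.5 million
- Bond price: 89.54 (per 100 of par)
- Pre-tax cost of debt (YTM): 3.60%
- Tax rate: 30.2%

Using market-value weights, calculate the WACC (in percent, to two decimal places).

Market value of equity E = 53.49 × 281.91m = 15079.3659m. Market value of debt D = 3189.5m × 89.54/100 = 2855.8783m.
Total capital V = 15079.3659 + 2855.8783 = 17935.2442.
Equity: weight = 15079.3659/17935.2442 = 0.8408; cost = 7.6%.
Bonds outstanding: weight = 2855.8783/17935.2442 = 0.1592; after-tax cost = 3.6% × (1 − 30.2%) = 2.5128%.
WACC = 0.8408 × 7.6000% + 0.1592 × 2.5128% = 6.7900%.

6.79%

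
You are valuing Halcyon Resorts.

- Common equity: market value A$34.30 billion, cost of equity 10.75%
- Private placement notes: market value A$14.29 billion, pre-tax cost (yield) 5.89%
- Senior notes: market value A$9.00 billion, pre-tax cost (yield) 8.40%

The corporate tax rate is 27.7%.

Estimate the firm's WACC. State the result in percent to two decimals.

8.41%

Total capital V = 34.3 + 14.29 + 9 = 57.59.
Equity: weight = 34.3/57.59 = 0.5956; cost = 10.75%.
Private placement notes: weight = 14.29/57.59 = 0.2481; after-tax cost = 5.89% × (1 − 27.7%) = 4.2585%.
Senior notes: weight = 9/57.59 = 0.1563; after-tax cost = 8.4% × (1 − 27.7%) = 6.0732%.
WACC = 0.5956 × 10.7500% + 0.2481 × 4.2585% + 0.1563 × 6.0732% = 8.4084%.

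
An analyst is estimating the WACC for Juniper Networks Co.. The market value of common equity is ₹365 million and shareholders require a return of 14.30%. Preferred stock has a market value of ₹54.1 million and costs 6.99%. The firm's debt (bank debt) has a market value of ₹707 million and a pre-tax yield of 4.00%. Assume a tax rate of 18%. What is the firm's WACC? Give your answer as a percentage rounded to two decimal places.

Total capital V = 365 + 54.1 + 707 = 1126.1.
Equity: weight = 365/1126.1 = 0.3241; cost = 14.3%.
Preferred: weight = 54.1/1126.1 = 0.0480; cost = 6.99%.
Bank debt: weight = 707/1126.1 = 0.6278; after-tax cost = 4% × (1 − 18%) = 3.2800%.
WACC = 0.3241 × 14.3000% + 0.0480 × 6.9900% + 0.6278 × 3.2800% = 7.0301%.

7.03%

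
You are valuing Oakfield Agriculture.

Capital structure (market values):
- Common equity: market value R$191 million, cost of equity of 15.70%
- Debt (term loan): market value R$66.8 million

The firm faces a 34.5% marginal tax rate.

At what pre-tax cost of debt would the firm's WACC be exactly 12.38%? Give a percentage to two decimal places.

4.41%

Total capital V = 191 + 66.8 = 257.8.
Equity weight = 191/257.8 = 0.7409.
Term loan weight = 66.8/257.8 = 0.2591.
Equity contribution = 0.7409 × 15.7% = 11.6319%.
Remaining for debt = 12.38% − 11.6319% = 0.7481%.
Rd × (1 − 34.5%) × 0.2591 = 0.7481%  ⇒  Rd = 4.4079%.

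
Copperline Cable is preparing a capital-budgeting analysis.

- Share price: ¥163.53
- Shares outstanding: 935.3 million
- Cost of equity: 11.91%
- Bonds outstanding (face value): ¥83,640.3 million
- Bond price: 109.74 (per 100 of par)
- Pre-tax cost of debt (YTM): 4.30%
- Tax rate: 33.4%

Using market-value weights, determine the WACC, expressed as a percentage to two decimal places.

Market value of equity E = 163.53 × 935.3m = 152949.609m. Market value of debt D = 83640.3m × 109.74/100 = 91786.86522m.
Total capital V = 152949.609 + 91786.86522 = 244736.47422.
Equity: weight = 152949.609/244736.47422 = 0.6250; cost = 11.91%.
Bonds outstanding: weight = 91786.86522/244736.47422 = 0.3750; after-tax cost = 4.3% × (1 − 33.4%) = 2.8638%.
WACC = 0.6250 × 11.9100% + 0.3750 × 2.8638% = 8.5173%.

8.52%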